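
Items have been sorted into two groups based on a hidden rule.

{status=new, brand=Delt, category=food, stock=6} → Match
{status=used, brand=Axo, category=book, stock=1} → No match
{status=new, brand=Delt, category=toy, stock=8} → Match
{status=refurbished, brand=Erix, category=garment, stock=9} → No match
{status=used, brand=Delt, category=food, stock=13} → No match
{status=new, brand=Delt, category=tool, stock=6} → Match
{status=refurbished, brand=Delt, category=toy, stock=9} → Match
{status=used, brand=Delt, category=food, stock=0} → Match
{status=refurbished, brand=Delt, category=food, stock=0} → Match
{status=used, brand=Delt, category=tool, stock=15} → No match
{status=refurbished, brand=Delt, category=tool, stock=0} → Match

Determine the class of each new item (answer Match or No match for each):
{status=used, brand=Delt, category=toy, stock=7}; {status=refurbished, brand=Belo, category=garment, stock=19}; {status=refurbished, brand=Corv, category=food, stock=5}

The rule appears to be: brand is Delt AND stock ≤ 9.
{status=used, brand=Delt, category=toy, stock=7}: brand is Delt, stock = 7 — meets the rule, so Match.
{status=refurbished, brand=Belo, category=garment, stock=19}: brand is Belo, stock = 19 — doesn't qualify, so No match.
{status=refurbished, brand=Corv, category=food, stock=5}: brand is Corv, stock = 5 — doesn't qualify, so No match.

Match, No match, No match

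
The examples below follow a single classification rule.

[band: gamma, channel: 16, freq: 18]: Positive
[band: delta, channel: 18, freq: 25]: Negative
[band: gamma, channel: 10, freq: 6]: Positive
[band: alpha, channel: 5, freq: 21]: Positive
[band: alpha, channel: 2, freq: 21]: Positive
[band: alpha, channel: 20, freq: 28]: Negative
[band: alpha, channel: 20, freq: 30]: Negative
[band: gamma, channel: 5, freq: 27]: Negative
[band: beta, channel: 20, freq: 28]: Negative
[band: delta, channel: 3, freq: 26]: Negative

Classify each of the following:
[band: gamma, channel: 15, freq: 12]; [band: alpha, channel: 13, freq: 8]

Positive, Positive

The pattern is that an item is 'Positive' exactly when: freq ≤ 21.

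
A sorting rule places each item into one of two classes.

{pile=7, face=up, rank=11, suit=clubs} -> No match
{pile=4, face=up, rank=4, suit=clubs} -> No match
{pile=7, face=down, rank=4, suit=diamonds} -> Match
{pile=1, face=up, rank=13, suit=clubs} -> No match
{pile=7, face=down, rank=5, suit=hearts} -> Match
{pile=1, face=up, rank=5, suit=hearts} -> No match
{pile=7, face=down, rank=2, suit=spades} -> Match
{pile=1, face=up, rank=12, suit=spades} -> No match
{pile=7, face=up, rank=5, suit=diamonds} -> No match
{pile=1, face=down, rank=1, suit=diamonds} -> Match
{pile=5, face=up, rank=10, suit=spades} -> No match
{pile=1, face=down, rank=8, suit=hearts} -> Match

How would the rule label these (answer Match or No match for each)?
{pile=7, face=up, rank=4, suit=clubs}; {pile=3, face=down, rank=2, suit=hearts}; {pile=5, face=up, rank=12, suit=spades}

Looking at the examples, the only property every 'Match' case has and every 'No match' case lacks is: face is down.

No match, Match, No match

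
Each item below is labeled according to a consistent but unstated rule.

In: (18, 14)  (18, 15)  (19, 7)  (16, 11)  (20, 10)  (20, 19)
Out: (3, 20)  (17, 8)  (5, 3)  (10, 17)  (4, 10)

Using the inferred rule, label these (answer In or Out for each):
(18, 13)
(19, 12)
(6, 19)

The pattern is that an item is 'In' exactly when: first > second AND sum ≥ 26.
(18, 13) → 18 > 13, 18+13 = 31 → In.
(19, 12) → 19 > 12, 19+12 = 31 → In.
(6, 19) → 6 < 19, 6+19 = 25 → Out.

In, In, Out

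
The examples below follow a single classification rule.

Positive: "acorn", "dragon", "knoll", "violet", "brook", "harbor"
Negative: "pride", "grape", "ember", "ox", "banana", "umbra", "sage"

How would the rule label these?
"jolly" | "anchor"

Positive, Positive

The rule appears to be: length ≥ 4 AND contains 'o'.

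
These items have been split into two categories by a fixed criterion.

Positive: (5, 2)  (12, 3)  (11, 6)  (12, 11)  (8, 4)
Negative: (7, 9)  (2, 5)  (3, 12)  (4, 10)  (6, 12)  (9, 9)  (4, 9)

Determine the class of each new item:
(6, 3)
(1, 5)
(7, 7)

A rule that fits every label: first > second — true of each 'Positive' example, false of each 'Negative' one.

Positive, Negative, Negative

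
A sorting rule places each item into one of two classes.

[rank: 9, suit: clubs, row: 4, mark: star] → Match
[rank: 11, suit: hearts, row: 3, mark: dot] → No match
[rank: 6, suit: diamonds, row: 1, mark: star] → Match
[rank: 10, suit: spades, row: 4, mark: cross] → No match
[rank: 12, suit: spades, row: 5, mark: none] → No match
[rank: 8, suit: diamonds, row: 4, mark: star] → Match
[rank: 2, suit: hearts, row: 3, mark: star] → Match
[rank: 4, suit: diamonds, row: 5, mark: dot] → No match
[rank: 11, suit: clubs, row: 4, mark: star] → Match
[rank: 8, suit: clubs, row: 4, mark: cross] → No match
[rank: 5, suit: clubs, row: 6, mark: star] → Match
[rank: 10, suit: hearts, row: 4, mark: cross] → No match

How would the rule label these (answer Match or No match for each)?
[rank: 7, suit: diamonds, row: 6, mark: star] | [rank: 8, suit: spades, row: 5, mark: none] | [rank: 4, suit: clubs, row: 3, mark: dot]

Rule: mark is star. This holds for each 'Match' example and fails for each 'No match' one.
[rank: 7, suit: diamonds, row: 6, mark: star] — mark is star, hence Match. [rank: 8, suit: spades, row: 5, mark: none] — mark is none, hence No match. [rank: 4, suit: clubs, row: 3, mark: dot] — mark is dot, hence No match.

Match, No match, No match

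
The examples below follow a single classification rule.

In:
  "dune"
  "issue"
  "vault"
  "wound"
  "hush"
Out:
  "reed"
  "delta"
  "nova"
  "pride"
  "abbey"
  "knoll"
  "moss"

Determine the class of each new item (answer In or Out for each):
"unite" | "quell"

In, In

The pattern is that an item is 'In' exactly when: contains 'u'.
"unite": In (has 'u'). "quell": In (has 'u').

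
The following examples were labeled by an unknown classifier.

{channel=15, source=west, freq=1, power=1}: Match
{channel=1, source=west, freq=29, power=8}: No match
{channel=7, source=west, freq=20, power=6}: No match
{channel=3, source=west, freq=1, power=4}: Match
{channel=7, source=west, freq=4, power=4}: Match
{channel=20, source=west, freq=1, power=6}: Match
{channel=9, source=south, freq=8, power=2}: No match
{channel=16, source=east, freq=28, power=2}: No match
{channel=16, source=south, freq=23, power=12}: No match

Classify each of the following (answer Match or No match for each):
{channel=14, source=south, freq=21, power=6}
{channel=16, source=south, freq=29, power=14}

No match, No match

All 'Match' examples share one property — freq ≤ 4 — and every 'No match' example lacks it.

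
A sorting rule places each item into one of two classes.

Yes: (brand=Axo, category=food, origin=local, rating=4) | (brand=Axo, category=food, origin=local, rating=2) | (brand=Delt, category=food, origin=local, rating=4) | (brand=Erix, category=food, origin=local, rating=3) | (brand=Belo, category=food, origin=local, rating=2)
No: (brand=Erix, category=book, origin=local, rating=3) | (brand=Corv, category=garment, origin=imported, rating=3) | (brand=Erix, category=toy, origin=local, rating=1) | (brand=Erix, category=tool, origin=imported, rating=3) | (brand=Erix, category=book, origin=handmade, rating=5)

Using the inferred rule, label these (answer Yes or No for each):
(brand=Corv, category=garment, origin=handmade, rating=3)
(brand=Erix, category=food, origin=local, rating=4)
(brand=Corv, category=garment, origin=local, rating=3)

'Yes' ⟺ category is food.
(brand=Corv, category=garment, origin=handmade, rating=3): category is garment — does not pass, so No.
(brand=Erix, category=food, origin=local, rating=4): category is food — checks out, so Yes.
(brand=Corv, category=garment, origin=local, rating=3): category is garment — does not pass, so No.

No, Yes, No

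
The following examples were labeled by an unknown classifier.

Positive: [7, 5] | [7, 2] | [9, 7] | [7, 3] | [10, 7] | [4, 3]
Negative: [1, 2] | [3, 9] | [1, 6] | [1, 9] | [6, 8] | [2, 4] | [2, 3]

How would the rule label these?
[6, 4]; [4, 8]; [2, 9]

Positive, Negative, Negative

A rule that fits every label: first > second — true of each 'Positive' example, false of each 'Negative' one.
[6, 4]: Positive (6 > 4). [4, 8]: Negative (4 < 8). [2, 9]: Negative (2 < 9).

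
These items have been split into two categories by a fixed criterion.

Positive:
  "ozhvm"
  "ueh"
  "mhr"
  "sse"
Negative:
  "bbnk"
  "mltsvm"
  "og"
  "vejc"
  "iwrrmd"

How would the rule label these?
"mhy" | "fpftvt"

The pattern is that an item is 'Positive' exactly when: odd length.
"mhy" → length 3 → Positive.
"fpftvt" → length 6 → Negative.

Positive, Negative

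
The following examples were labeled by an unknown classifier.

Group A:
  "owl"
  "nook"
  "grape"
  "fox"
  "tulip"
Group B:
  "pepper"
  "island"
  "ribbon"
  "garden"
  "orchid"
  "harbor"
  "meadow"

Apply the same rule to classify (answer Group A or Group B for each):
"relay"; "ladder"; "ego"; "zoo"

The simplest hypothesis consistent with all the labels is: length ≤ 5.
"relay": length 5, checks out → Group A.
"ladder": length 6, fails the rule → Group B.
"ego": length 3, checks out → Group A.
"zoo": length 3, checks out → Group A.

Group A, Group B, Group A, Group A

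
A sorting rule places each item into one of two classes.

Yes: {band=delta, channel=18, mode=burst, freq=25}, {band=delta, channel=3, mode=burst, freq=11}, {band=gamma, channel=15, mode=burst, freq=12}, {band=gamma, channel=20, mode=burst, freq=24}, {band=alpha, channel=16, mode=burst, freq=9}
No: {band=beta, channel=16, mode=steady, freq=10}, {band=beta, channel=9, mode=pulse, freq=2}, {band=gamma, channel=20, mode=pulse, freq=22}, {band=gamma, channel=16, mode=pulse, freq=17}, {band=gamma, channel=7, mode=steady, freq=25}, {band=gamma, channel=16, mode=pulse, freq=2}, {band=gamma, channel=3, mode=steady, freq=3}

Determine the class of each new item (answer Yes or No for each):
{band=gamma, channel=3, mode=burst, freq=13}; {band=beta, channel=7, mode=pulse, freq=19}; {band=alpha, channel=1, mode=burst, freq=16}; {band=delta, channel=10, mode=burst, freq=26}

Comparing the two groups points to one rule — mode is burst.
{band=gamma, channel=3, mode=burst, freq=13} → mode is burst → Yes.
{band=beta, channel=7, mode=pulse, freq=19} → mode is pulse → No.
{band=alpha, channel=1, mode=burst, freq=16} → mode is burst → Yes.
{band=delta, channel=10, mode=burst, freq=26} → mode is burst → Yes.

Yes, No, Yes, Yes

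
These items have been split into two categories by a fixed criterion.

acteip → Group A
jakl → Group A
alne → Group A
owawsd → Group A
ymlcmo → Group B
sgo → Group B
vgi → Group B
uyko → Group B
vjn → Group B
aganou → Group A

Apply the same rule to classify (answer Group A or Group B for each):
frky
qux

Comparing the two groups points to one rule — contains 'a'.
Group B: frky, since no 'a'.
Group B: qux, since no 'a'.

Group B, Group B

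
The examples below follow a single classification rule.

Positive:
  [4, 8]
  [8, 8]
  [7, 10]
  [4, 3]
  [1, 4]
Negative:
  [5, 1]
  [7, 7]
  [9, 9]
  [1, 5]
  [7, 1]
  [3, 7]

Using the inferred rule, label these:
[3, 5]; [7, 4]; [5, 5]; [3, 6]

Negative, Positive, Negative, Positive

Rule: product is even. This holds for each 'Positive' example and fails for each 'Negative' one.
[3, 5]: Negative (3·5 = 15).
[7, 4]: Positive (7·4 = 28).
[5, 5]: Negative (5·5 = 25).
[3, 6]: Positive (3·6 = 18).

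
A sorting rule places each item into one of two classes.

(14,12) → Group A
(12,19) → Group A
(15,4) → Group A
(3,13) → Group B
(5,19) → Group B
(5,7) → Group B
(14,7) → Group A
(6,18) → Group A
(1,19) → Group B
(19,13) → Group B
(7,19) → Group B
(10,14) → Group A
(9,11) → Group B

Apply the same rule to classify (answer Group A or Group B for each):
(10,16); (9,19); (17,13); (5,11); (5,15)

Group A, Group B, Group B, Group B, Group B

'Group A' ⟺ product is even.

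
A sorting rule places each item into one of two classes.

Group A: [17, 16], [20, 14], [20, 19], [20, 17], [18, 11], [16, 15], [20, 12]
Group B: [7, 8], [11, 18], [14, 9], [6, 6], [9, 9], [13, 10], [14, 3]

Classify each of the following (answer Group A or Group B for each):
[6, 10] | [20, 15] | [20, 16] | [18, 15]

Group B, Group A, Group A, Group A

Every 'Group A' example satisfies: first ≥ 15. None of the 'Group B' examples do.
[6, 10] → first 6 → Group B.
[20, 15] → first 20 → Group A.
[20, 16] → first 20 → Group A.
[18, 15] → first 18 → Group A.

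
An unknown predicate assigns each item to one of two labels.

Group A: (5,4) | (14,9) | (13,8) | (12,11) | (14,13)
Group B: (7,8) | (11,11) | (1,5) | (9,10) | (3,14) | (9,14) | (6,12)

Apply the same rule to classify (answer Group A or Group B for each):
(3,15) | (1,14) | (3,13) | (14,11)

Group B, Group B, Group B, Group A

'Group A' ⟺ first > second.
(3,15): Group B (3 < 15).
(1,14): Group B (1 < 14).
(3,13): Group B (3 < 13).
(14,11): Group A (14 > 11).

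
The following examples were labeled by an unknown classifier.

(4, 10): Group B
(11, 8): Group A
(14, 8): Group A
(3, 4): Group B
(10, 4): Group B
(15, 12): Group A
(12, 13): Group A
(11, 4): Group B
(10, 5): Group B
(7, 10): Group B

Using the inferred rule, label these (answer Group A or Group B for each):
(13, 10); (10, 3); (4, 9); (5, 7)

Group A, Group B, Group B, Group B

Rule: sum ≥ 19. This holds for each 'Group A' example and fails for each 'Group B' one.
(13, 10) → 13+10 = 23 → Group A. (10, 3) → 10+3 = 13 → Group B. (4, 9) → 4+9 = 13 → Group B. (5, 7) → 5+7 = 12 → Group B.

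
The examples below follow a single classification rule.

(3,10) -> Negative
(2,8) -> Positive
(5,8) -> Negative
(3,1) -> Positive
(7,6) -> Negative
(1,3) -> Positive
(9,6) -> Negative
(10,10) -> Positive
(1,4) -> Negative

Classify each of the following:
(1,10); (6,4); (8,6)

Negative, Positive, Positive

Comparing the two groups points to one rule — sum is even.
(1,10): 1+10 = 11 — lacks this property, so Negative.
(6,4): 6+4 = 10 — meets the rule, so Positive.
(8,6): 8+6 = 14 — meets the rule, so Positive.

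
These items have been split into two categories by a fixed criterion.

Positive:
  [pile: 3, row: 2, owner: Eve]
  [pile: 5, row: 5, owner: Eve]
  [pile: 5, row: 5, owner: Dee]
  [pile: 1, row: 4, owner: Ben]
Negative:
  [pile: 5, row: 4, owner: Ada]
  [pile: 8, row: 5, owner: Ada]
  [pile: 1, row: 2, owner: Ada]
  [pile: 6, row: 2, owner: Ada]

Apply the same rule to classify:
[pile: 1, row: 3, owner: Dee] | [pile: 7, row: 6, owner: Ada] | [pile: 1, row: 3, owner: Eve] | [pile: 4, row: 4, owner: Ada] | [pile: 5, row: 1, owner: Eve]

Positive, Negative, Positive, Negative, Positive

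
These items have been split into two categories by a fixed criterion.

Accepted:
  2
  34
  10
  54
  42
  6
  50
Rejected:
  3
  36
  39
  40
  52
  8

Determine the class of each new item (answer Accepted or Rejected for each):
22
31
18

One predicate separates the groups cleanly: ≡ 2 (mod 4).
22: Accepted (22 mod 4 = 2). 31: Rejected (31 mod 4 = 3). 18: Accepted (18 mod 4 = 2).

Accepted, Rejected, Accepted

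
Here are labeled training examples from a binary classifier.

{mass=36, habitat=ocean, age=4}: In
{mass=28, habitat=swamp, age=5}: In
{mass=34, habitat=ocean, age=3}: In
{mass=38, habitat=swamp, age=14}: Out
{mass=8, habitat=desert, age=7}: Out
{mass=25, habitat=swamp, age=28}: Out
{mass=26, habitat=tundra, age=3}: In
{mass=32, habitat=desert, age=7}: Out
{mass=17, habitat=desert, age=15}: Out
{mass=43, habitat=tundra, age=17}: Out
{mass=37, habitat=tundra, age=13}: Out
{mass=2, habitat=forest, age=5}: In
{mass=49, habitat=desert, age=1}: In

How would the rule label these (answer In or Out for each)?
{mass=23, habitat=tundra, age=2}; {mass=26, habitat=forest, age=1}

In, In

The rule appears to be: age ≤ 5.
{mass=23, habitat=tundra, age=2}: age = 2 — has this property, so In.
{mass=26, habitat=forest, age=1}: age = 1 — has this property, so In.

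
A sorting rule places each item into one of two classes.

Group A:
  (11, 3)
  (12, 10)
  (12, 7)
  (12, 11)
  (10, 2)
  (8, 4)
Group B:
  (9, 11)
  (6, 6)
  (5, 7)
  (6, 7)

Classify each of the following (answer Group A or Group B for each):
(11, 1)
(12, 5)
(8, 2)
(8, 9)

Rule: first > second. This holds for each 'Group A' example and fails for each 'Group B' one.
(11, 1): 11 > 1 — passes, so Group A. (12, 5): 12 > 5 — passes, so Group A. (8, 2): 8 > 2 — passes, so Group A. (8, 9): 8 < 9 — does not satisfy this, so Group B.

Group A, Group A, Group A, Group B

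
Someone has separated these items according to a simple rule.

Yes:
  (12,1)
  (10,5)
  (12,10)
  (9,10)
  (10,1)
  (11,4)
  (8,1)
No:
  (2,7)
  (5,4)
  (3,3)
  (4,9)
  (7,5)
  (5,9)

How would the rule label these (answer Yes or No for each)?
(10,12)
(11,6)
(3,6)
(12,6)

A rule that fits every label: first ≥ 8 — true of each 'Yes' example, false of each 'No' one.

Yes, Yes, No, Yes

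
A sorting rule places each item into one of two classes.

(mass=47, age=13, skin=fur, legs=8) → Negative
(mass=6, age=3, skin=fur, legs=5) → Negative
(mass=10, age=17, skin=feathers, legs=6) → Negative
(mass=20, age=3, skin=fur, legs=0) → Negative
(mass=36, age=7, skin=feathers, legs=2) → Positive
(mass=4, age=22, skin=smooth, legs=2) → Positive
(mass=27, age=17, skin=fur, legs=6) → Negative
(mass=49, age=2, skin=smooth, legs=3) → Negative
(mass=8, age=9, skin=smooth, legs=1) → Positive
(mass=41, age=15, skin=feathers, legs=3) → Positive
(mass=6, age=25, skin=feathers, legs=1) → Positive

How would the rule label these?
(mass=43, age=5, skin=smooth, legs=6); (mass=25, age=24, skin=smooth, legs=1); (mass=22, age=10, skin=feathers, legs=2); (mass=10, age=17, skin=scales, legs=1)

All 'Positive' examples share one property — legs ≤ 3 AND age ≥ 7 — and every 'Negative' example lacks it.

Negative, Positive, Positive, Positive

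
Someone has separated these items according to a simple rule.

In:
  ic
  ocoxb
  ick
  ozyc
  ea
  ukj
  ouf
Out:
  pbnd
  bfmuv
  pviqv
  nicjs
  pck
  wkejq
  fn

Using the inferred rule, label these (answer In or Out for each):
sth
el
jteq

Out, In, Out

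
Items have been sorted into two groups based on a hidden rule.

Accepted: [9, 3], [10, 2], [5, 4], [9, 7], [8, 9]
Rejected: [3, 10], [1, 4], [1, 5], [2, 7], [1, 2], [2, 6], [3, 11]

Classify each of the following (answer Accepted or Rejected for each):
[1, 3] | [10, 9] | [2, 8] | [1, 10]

Rejected, Accepted, Rejected, Rejected

Rule: first ≥ 4. This holds for each 'Accepted' example and fails for each 'Rejected' one.
[1, 3]: first 1, lacks this property → Rejected. [10, 9]: first 10, has this property → Accepted. [2, 8]: first 2, lacks this property → Rejected. [1, 10]: first 1, lacks this property → Rejected.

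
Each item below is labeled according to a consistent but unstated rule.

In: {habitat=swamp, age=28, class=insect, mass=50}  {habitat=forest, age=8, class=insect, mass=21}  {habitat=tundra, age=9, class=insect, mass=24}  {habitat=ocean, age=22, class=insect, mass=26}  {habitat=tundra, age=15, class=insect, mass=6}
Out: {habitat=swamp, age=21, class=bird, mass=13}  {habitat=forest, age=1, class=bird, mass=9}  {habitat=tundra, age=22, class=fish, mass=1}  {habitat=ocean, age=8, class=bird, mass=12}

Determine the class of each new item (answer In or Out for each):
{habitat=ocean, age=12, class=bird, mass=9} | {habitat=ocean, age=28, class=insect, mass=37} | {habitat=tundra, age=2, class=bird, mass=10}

Comparing the two groups points to one rule — class is insect.
{habitat=ocean, age=12, class=bird, mass=9}: class is bird — doesn't match, so Out.
{habitat=ocean, age=28, class=insect, mass=37}: class is insect — fits, so In.
{habitat=tundra, age=2, class=bird, mass=10}: class is bird — doesn't match, so Out.

Out, In, Out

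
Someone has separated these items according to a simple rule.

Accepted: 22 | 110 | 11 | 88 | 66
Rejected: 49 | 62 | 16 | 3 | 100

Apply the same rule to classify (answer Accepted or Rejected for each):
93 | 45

The simplest hypothesis consistent with all the labels is: multiple of 11.
Rejected: 93, since 93 = 11·8 + 5. Rejected: 45, since 45 = 11·4 + 1.

Rejected, Rejected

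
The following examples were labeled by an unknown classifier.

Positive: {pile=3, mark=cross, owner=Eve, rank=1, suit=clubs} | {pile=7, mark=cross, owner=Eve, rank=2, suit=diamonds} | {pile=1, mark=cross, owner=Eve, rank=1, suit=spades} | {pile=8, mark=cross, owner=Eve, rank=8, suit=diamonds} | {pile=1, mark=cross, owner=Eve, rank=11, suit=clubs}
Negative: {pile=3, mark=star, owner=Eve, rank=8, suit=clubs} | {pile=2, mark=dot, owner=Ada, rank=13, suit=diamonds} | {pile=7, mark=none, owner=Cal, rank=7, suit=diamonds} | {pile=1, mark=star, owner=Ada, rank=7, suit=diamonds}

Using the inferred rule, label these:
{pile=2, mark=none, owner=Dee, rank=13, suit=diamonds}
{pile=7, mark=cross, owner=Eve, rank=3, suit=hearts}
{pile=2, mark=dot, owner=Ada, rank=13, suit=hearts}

Negative, Positive, Negative

The pattern is that an item is 'Positive' exactly when: mark is cross.
{pile=2, mark=none, owner=Dee, rank=13, suit=diamonds}: mark is none, does not fit → Negative.
{pile=7, mark=cross, owner=Eve, rank=3, suit=hearts}: mark is cross, qualifies → Positive.
{pile=2, mark=dot, owner=Ada, rank=13, suit=hearts}: mark is dot, does not fit → Negative.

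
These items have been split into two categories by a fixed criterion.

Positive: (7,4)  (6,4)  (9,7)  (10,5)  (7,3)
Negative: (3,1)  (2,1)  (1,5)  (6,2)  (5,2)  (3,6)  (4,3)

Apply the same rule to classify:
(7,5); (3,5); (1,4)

Rule: sum ≥ 10. This holds for each 'Positive' example and fails for each 'Negative' one.

Positive, Negative, Negative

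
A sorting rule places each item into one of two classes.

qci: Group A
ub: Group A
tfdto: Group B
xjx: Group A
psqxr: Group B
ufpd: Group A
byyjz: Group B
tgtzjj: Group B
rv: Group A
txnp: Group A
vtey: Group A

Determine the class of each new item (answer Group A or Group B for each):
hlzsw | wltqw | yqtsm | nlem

The simplest hypothesis consistent with all the labels is: length ≤ 4.
hlzsw: Group B (length 5).
wltqw: Group B (length 5).
yqtsm: Group B (length 5).
nlem: Group A (length 4).

Group B, Group B, Group B, Group A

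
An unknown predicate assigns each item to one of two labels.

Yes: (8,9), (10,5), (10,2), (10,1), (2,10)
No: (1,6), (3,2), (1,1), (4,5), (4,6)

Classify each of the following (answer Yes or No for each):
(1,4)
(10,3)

No, Yes

All 'Yes' examples share one property — sum ≥ 11 — and every 'No' example lacks it.
(1,4): No (1+4 = 5).
(10,3): Yes (10+3 = 13).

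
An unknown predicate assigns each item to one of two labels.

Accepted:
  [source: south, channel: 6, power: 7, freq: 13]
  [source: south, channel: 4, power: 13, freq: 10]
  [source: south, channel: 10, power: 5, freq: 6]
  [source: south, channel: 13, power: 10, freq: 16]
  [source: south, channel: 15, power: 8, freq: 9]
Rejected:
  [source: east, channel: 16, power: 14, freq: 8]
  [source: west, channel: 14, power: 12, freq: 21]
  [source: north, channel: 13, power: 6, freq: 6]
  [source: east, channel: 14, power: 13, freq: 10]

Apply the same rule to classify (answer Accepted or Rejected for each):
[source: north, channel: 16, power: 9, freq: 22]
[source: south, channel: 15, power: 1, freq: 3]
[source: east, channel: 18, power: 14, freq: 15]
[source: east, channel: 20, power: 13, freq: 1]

The rule appears to be: source is south.
Rejected: [source: north, channel: 16, power: 9, freq: 22], since source is north. Accepted: [source: south, channel: 15, power: 1, freq: 3], since source is south. Rejected: [source: east, channel: 18, power: 14, freq: 15], since source is east. Rejected: [source: east, channel: 20, power: 13, freq: 1], since source is east.

Rejected, Accepted, Rejected, Rejected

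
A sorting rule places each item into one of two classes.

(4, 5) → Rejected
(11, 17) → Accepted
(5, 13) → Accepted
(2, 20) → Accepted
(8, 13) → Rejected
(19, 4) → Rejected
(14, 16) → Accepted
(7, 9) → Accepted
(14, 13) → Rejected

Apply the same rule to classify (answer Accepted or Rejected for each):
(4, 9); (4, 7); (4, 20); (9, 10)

One predicate separates the groups cleanly: sum is even.
(4, 9): Rejected (4+9 = 13).
(4, 7): Rejected (4+7 = 11).
(4, 20): Accepted (4+20 = 24).
(9, 10): Rejected (9+10 = 19).

Rejected, Rejected, Accepted, Rejected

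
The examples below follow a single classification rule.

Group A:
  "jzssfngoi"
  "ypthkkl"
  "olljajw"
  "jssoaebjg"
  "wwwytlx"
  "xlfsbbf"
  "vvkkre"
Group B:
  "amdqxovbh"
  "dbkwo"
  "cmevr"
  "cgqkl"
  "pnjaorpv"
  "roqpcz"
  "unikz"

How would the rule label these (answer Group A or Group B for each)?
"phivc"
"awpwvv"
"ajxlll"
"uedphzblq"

Group B, Group A, Group A, Group B

'Group A' ⟺ has a double letter.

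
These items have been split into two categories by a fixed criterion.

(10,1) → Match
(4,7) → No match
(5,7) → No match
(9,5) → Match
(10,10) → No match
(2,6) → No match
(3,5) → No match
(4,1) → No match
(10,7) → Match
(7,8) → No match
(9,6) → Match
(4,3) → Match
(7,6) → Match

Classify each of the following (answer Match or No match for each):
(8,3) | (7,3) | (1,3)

The simplest hypothesis consistent with all the labels is: first > second AND sum ≥ 7.
(8,3): Match (8 > 3, 8+3 = 11). (7,3): Match (7 > 3, 7+3 = 10). (1,3): No match (1 < 3, 1+3 = 4).

Match, Match, No match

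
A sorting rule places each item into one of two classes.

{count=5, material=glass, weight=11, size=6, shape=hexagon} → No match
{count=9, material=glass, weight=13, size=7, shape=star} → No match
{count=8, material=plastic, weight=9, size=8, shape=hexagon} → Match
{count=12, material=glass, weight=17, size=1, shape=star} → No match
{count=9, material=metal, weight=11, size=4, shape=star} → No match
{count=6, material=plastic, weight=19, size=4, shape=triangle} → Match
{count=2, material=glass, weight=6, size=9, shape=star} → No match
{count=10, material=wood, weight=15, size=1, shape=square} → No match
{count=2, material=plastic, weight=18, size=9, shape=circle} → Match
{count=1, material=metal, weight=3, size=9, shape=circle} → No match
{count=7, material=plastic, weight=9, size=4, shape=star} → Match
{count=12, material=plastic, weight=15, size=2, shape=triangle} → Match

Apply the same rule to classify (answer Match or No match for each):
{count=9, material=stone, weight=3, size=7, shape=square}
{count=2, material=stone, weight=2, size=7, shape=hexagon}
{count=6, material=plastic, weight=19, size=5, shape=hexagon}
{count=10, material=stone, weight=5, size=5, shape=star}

No match, No match, Match, No match

The pattern is that an item is 'Match' exactly when: material is plastic.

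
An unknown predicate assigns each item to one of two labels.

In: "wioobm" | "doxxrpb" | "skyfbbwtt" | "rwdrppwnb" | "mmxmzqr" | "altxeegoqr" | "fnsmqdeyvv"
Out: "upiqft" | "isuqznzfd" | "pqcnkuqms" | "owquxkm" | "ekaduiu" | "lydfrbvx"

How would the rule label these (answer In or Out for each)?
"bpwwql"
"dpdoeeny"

In, In

The rule appears to be: has a double letter.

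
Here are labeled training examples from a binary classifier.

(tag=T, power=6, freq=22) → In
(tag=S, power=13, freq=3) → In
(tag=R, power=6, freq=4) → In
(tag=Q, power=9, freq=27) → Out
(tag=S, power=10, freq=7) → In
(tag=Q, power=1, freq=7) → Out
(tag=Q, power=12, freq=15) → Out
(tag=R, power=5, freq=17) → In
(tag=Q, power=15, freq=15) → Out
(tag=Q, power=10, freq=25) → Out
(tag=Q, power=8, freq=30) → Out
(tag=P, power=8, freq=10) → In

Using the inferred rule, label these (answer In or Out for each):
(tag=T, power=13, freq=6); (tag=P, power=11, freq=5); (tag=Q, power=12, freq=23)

'In' ⟺ tag is not Q.
(tag=T, power=13, freq=6): tag is T, fits → In. (tag=P, power=11, freq=5): tag is P, fits → In. (tag=Q, power=12, freq=23): tag is Q, fails the rule → Out.

In, In, Out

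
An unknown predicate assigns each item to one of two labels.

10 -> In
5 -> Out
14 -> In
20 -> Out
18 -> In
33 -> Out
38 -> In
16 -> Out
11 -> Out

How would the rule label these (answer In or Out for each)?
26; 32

Checking candidate rules against both groups, what survives is: ≡ 2 (mod 4).

In, Out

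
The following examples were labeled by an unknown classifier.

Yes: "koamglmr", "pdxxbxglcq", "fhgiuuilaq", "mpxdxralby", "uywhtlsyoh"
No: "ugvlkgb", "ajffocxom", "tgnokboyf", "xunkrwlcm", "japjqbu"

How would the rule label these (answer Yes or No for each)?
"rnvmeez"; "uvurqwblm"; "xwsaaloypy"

One predicate separates the groups cleanly: even length.

No, No, Yes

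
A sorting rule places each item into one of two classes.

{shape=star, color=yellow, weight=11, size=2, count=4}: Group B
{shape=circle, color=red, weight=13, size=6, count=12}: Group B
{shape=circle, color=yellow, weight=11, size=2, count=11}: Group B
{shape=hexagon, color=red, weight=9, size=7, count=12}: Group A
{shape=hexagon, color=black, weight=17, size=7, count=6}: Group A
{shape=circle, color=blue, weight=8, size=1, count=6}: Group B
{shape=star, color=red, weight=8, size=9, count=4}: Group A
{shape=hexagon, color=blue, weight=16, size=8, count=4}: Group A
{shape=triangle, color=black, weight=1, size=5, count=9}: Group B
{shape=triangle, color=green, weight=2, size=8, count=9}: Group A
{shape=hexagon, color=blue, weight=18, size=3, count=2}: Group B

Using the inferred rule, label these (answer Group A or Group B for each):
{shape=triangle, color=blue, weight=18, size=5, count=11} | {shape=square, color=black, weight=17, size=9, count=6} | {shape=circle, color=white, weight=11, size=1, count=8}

The distinguishing property — size ≥ 7 — holds for all the 'Group A' cases and none of the 'Group B' cases.
{shape=triangle, color=blue, weight=18, size=5, count=11}: Group B (size = 5).
{shape=square, color=black, weight=17, size=9, count=6}: Group A (size = 9).
{shape=circle, color=white, weight=11, size=1, count=8}: Group B (size = 1).

Group B, Group A, Group B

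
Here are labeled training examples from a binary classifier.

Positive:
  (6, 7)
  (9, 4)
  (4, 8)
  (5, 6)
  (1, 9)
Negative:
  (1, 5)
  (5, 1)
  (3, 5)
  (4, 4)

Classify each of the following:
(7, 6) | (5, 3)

The simplest hypothesis consistent with all the labels is: sum ≥ 10.
(7, 6): Positive (7+6 = 13). (5, 3): Negative (5+3 = 8).

Positive, Negative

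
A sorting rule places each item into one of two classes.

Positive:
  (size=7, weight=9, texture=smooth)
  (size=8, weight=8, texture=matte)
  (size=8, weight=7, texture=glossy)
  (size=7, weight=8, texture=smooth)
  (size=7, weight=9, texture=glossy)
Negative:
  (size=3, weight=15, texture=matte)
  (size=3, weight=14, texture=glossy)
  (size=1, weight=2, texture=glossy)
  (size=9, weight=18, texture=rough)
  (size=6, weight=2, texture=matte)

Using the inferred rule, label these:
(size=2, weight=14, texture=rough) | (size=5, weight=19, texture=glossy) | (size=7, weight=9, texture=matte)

The common property of the 'Positive' items is: size ≥ 7 AND size ≤ 8. No 'Negative' item has it.
(size=2, weight=14, texture=rough): Negative (size = 2).
(size=5, weight=19, texture=glossy): Negative (size = 5).
(size=7, weight=9, texture=matte): Positive (size = 7).

Negative, Negative, Positive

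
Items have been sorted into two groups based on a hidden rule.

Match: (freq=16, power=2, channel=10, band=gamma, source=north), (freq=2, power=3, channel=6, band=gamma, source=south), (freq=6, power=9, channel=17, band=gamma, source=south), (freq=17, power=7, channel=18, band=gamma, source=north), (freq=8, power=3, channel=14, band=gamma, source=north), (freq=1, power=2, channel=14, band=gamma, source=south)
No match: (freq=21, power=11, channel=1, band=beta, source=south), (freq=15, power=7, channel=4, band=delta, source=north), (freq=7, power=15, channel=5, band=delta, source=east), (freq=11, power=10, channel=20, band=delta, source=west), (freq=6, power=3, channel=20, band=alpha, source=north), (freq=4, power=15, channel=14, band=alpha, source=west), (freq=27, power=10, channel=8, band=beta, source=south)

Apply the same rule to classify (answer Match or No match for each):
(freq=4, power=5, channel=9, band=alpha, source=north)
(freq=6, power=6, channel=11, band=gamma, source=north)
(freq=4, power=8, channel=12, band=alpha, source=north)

No match, Match, No match

Checking candidate rules against both groups, what survives is: band is gamma.
No match: (freq=4, power=5, channel=9, band=alpha, source=north), since band is alpha.
Match: (freq=6, power=6, channel=11, band=gamma, source=north), since band is gamma.
No match: (freq=4, power=8, channel=12, band=alpha, source=north), since band is alpha.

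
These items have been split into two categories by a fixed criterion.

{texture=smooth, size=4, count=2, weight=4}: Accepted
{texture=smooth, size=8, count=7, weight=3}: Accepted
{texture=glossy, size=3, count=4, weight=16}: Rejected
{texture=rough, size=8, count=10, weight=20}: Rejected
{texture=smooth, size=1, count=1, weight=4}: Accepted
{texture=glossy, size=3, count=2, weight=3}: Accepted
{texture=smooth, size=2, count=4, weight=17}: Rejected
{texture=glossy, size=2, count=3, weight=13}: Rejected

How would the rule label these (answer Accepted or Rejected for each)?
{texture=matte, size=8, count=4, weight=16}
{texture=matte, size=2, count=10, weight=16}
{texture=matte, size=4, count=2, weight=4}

The classifier is using: weight ≤ 4.
Rejected: {texture=matte, size=8, count=4, weight=16}, since weight = 16. Rejected: {texture=matte, size=2, count=10, weight=16}, since weight = 16. Accepted: {texture=matte, size=4, count=2, weight=4}, since weight = 4.

Rejected, Rejected, Accepted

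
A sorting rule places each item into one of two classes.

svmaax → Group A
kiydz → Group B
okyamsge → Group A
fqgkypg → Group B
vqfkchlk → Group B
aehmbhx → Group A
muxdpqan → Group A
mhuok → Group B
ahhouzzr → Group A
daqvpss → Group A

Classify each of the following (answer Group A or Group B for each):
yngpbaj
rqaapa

Group A, Group A

The simplest hypothesis consistent with all the labels is: contains 'a'.
yngpbaj → has 'a' → Group A. rqaapa → has 'a' → Group A.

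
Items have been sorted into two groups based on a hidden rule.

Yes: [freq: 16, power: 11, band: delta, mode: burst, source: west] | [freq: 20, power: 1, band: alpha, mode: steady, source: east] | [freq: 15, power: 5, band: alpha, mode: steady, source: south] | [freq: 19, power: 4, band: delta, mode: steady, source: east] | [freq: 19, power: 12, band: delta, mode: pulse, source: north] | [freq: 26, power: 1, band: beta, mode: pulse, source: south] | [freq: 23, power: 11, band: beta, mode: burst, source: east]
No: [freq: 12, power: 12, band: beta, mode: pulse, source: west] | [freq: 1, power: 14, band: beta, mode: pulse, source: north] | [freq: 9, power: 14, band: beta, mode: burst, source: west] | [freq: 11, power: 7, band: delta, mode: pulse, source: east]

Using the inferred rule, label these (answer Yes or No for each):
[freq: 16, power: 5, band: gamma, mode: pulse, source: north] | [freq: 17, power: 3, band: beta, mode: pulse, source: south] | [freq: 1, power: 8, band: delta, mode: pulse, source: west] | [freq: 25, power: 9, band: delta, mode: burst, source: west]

Yes, Yes, No, Yes

The classifier is using: freq ≥ 15.
[freq: 16, power: 5, band: gamma, mode: pulse, source: north] → freq = 16 → Yes.
[freq: 17, power: 3, band: beta, mode: pulse, source: south] → freq = 17 → Yes.
[freq: 1, power: 8, band: delta, mode: pulse, source: west] → freq = 1 → No.
[freq: 25, power: 9, band: delta, mode: burst, source: west] → freq = 25 → Yes.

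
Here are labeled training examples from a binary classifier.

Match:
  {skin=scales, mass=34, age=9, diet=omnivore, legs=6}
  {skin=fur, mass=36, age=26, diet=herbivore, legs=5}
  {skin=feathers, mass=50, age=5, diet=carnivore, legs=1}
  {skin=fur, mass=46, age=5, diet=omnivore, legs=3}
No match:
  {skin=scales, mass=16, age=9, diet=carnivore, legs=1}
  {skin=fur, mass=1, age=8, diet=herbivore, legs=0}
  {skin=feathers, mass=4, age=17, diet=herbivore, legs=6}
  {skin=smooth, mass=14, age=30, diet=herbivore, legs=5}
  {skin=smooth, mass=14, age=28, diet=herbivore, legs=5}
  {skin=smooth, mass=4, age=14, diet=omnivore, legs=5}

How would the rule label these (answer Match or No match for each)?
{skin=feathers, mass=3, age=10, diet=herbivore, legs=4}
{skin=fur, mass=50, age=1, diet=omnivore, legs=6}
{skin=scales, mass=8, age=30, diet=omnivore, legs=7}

No match, Match, No match

Rule: mass ≥ 34. This holds for each 'Match' example and fails for each 'No match' one.
{skin=feathers, mass=3, age=10, diet=herbivore, legs=4}: No match (mass = 3).
{skin=fur, mass=50, age=1, diet=omnivore, legs=6}: Match (mass = 50).
{skin=scales, mass=8, age=30, diet=omnivore, legs=7}: No match (mass = 8).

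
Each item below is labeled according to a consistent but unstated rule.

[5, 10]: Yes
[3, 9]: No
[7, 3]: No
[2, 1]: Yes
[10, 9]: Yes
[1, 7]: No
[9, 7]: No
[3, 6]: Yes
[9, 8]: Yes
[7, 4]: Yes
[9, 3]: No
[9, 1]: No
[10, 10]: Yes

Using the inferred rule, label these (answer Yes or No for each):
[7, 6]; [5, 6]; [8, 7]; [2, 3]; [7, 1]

The rule appears to be: product is even.
Yes: [7, 6], since 7·6 = 42. Yes: [5, 6], since 5·6 = 30. Yes: [8, 7], since 8·7 = 56. Yes: [2, 3], since 2·3 = 6. No: [7, 1], since 7·1 = 7.

Yes, Yes, Yes, Yes, No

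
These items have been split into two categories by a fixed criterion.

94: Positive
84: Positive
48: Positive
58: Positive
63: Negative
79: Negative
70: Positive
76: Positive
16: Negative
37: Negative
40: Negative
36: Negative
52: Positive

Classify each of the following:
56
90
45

The classifier is using: even AND at least 48.
Positive: 56, since 56 is even, 56 ≥ 48. Positive: 90, since 90 is even, 90 ≥ 48. Negative: 45, since 45 is odd, 45 < 48.

Positive, Positive, Negative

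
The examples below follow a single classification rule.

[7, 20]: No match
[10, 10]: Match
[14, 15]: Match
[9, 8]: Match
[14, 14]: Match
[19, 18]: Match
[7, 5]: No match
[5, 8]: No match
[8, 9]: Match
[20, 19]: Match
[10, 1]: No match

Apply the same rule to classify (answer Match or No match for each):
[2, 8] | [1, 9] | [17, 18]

No match, No match, Match

'Match' ⟺ min ≥ 8.
[2, 8]: No match (min 2).
[1, 9]: No match (min 1).
[17, 18]: Match (min 17).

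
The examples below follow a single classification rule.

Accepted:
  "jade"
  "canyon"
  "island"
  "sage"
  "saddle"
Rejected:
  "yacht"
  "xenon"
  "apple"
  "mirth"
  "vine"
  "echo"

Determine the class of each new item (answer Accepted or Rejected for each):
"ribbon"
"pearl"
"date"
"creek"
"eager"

The classifier is using: even length AND contains 'a'.

Rejected, Rejected, Accepted, Rejected, Rejected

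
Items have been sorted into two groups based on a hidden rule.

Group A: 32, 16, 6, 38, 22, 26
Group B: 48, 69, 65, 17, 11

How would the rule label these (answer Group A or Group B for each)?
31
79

Group B, Group B

The rule appears to be: even AND at most 38.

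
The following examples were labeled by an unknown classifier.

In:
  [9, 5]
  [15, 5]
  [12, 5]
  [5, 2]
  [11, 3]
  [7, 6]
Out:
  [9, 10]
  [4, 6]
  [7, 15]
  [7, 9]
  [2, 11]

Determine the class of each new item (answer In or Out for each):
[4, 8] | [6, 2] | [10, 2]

Out, In, In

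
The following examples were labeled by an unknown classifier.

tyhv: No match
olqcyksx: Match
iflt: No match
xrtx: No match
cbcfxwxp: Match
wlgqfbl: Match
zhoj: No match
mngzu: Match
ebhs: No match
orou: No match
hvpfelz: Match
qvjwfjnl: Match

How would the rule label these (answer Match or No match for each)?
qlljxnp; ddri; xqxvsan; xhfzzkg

Match, No match, Match, Match

One predicate separates the groups cleanly: length ≥ 5.
Match: qlljxnp, since length 7. No match: ddri, since length 4. Match: xqxvsan, since length 7. Match: xhfzzkg, since length 7.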